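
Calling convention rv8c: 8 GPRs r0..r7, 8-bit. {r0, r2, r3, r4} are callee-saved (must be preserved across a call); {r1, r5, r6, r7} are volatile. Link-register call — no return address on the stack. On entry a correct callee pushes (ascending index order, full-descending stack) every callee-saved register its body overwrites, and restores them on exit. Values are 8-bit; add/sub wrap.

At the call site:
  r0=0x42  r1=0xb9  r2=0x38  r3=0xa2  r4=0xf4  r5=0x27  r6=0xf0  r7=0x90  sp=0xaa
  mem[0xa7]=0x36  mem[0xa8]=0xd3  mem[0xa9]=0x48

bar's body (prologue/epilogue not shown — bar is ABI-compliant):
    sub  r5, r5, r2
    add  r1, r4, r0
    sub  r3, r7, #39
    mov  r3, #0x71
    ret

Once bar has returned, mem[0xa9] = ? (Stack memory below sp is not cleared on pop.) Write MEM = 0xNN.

prologue: push r3 -> mem[0xa9]=0xa2, sp=0xa9
body[0] sub  r5, r5, r2 -> r5=0xef
body[1] add  r1, r4, r0 -> r1=0x36
body[2] sub  r3, r7, #39 -> r3=0x69
body[3] mov  r3, #0x71 -> r3=0x71
epilogue: pop r3=0xa2, sp=0xaa
prologue pushed ['r3'] at ['0xa9']

MEM = 0xa2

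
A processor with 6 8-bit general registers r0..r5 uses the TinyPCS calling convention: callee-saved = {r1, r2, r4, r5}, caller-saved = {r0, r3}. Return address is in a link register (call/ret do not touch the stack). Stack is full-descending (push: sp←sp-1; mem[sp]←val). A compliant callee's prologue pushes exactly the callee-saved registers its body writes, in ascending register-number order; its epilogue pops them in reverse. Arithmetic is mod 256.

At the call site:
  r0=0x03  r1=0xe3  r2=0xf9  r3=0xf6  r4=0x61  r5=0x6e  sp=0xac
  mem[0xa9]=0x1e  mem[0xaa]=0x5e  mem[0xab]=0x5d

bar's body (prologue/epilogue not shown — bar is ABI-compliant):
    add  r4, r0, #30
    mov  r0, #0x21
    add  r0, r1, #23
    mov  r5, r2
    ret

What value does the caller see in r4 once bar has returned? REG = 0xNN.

prologue: push r4 -> mem[0xab]=0x61, sp=0xab
prologue: push r5 -> mem[0xaa]=0x6e, sp=0xaa
body[0] add  r4, r0, #30 -> r4=0x21
body[1] mov  r0, #0x21 -> r0=0x21
body[2] add  r0, r1, #23 -> r0=0xfa
body[3] mov  r5, r2 -> r5=0xf9
epilogue: pop r5=0x6e, sp=0xab
epilogue: pop r4=0x61, sp=0xac
r4 is callee-saved -> restored

REG = 0x61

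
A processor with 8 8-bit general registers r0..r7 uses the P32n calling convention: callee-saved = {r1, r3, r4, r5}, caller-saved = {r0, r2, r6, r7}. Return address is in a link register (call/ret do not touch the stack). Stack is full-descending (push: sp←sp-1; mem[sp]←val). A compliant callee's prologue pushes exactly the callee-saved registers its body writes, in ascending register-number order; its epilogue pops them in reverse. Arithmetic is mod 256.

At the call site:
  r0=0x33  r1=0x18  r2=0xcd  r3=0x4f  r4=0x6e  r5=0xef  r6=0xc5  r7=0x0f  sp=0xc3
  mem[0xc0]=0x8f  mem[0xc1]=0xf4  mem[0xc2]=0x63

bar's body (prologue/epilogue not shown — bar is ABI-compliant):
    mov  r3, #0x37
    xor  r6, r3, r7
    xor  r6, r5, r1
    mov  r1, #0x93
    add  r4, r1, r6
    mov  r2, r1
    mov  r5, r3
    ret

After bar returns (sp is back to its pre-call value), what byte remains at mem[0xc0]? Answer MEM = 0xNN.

prologue: push r1 → mem[0xc2]=0x18, sp=0xc2
prologue: push r3 → mem[0xc1]=0x4f, sp=0xc1
prologue: push r4 → mem[0xc0]=0x6e, sp=0xc0
prologue: push r5 → mem[0xbf]=0xef, sp=0xbf
body[0] mov  r3, #0x37 → r3=0x37
body[1] xor  r6, r3, r7 → r6=0x38
body[2] xor  r6, r5, r1 → r6=0xf7
body[3] mov  r1, #0x93 → r1=0x93
body[4] add  r4, r1, r6 → r4=0x8a
body[5] mov  r2, r1 → r2=0x93
body[6] mov  r5, r3 → r5=0x37
epilogue: pop r5=0xef, sp=0xc0
epilogue: pop r4=0x6e, sp=0xc1
epilogue: pop r3=0x4f, sp=0xc2
epilogue: pop r1=0x18, sp=0xc3
prologue pushed ['r1', 'r3', 'r4', 'r5'] at ['0xc2', '0xc1', '0xc0', '0xbf']

MEM = 0x6e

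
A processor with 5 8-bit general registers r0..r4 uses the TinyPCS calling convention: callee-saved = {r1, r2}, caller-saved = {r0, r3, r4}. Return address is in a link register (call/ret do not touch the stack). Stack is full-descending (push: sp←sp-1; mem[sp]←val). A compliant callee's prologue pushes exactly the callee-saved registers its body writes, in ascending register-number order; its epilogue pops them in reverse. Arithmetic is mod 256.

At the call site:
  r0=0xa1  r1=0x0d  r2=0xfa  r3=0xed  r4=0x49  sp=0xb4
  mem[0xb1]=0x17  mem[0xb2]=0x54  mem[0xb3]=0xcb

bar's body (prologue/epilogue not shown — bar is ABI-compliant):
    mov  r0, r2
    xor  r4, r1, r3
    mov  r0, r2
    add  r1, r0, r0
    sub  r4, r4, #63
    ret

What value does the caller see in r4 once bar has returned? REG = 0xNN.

REG = 0xa1

prologue: push r1 → mem[0xb3]=0x0d, sp=0xb3
body[0] mov  r0, r2 → r0=0xfa
body[1] xor  r4, r1, r3 → r4=0xe0
body[2] mov  r0, r2 → r0=0xfa
body[3] add  r1, r0, r0 → r1=0xf4
body[4] sub  r4, r4, #63 → r4=0xa1
epilogue: pop r1=0x0d, sp=0xb4
r4 is caller-saved → body value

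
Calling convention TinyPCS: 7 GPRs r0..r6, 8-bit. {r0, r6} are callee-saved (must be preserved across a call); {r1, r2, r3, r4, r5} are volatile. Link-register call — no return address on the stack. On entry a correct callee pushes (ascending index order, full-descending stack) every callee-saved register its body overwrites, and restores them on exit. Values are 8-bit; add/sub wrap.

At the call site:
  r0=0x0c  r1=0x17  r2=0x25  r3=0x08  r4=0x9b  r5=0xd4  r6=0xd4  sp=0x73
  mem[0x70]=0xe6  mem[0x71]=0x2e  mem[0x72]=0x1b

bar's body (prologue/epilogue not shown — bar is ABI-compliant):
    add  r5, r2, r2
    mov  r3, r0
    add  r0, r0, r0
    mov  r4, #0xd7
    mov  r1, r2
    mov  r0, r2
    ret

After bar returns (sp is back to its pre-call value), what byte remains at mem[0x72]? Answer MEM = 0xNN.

prologue: push r0 → mem[0x72]=0x0c, sp=0x72
body[0] add  r5, r2, r2 → r5=0x4a
body[1] mov  r3, r0 → r3=0x0c
body[2] add  r0, r0, r0 → r0=0x18
body[3] mov  r4, #0xd7 → r4=0xd7
body[4] mov  r1, r2 → r1=0x25
body[5] mov  r0, r2 → r0=0x25
epilogue: pop r0=0x0c, sp=0x73
prologue pushed ['r0'] at ['0x72']

MEM = 0x0c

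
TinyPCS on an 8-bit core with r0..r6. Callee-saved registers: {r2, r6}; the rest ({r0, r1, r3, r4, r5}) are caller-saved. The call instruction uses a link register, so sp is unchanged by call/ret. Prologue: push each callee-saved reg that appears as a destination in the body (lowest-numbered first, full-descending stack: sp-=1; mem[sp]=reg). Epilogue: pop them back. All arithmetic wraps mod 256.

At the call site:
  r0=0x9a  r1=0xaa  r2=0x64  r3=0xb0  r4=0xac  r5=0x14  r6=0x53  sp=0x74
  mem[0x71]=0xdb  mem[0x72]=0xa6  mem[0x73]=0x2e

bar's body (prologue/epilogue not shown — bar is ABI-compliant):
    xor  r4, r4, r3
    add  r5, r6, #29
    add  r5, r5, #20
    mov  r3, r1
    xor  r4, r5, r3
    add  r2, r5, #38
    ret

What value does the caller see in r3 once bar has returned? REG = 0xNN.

REG = 0xaa

prologue: push r2 -> mem[0x73]=0x64, sp=0x73
body[0] xor  r4, r4, r3 -> r4=0x1c
body[1] add  r5, r6, #29 -> r5=0x70
body[2] add  r5, r5, #20 -> r5=0x84
body[3] mov  r3, r1 -> r3=0xaa
body[4] xor  r4, r5, r3 -> r4=0x2e
body[5] add  r2, r5, #38 -> r2=0xaa
epilogue: pop r2=0x64, sp=0x74
r3 is caller-saved -> body value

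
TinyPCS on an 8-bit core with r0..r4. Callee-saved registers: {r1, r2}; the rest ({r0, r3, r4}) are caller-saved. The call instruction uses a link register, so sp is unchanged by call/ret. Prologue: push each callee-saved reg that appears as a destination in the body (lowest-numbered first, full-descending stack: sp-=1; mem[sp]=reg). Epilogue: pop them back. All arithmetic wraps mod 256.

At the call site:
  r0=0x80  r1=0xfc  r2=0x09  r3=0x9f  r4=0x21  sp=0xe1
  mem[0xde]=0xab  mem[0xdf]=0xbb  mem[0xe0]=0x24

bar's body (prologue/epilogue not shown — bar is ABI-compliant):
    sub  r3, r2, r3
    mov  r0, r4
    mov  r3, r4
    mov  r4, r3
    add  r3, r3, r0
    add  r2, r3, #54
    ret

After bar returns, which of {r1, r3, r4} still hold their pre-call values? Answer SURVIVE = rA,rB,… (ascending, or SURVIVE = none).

prologue: push r2 -> mem[0xe0]=0x09, sp=0xe0
body[0] sub  r3, r2, r3 -> r3=0x6a
body[1] mov  r0, r4 -> r0=0x21
body[2] mov  r3, r4 -> r3=0x21
body[3] mov  r4, r3 -> r4=0x21
body[4] add  r3, r3, r0 -> r3=0x42
body[5] add  r2, r3, #54 -> r2=0x78
epilogue: pop r2=0x09, sp=0xe1
r1: callee-saved, written=False
r3: caller-saved, written=True
r4: caller-saved, written=True

SURVIVE = r1,r4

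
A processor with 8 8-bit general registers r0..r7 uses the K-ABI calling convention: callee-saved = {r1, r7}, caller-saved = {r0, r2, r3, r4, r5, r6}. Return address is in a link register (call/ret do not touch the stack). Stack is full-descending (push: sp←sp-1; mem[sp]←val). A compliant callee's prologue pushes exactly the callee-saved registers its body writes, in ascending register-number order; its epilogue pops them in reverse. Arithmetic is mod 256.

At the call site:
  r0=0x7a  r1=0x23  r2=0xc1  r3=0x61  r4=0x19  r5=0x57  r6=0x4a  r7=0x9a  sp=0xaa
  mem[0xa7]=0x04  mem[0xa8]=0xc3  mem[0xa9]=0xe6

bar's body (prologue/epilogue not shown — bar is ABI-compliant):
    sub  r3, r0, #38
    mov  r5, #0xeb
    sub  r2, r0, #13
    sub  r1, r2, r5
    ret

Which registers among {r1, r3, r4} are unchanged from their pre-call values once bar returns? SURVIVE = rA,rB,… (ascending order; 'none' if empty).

prologue: push r1 → mem[0xa9]=0x23, sp=0xa9
body[0] sub  r3, r0, #38 → r3=0x54
body[1] mov  r5, #0xeb → r5=0xeb
body[2] sub  r2, r0, #13 → r2=0x6d
body[3] sub  r1, r2, r5 → r1=0x82
epilogue: pop r1=0x23, sp=0xaa
r1: callee-saved, written=True
r3: caller-saved, written=True
r4: caller-saved, written=False

SURVIVE = r1,r4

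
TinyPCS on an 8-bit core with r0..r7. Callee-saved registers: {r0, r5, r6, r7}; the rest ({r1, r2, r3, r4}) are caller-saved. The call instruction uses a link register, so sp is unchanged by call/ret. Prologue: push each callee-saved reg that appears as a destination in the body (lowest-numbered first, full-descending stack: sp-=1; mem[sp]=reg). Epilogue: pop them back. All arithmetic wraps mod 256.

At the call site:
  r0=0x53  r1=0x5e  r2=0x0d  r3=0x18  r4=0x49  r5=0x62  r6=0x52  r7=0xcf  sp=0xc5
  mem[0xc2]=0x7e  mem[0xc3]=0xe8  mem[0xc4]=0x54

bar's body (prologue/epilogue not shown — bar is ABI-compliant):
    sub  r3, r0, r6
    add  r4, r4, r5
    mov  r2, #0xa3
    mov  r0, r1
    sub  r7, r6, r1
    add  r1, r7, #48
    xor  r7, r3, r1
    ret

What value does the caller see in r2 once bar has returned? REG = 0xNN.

prologue: push r0 → mem[0xc4]=0x53, sp=0xc4
prologue: push r7 → mem[0xc3]=0xcf, sp=0xc3
body[0] sub  r3, r0, r6 → r3=0x01
body[1] add  r4, r4, r5 → r4=0xab
body[2] mov  r2, #0xa3 → r2=0xa3
body[3] mov  r0, r1 → r0=0x5e
body[4] sub  r7, r6, r1 → r7=0xf4
body[5] add  r1, r7, #48 → r1=0x24
body[6] xor  r7, r3, r1 → r7=0x25
epilogue: pop r7=0xcf, sp=0xc4
epilogue: pop r0=0x53, sp=0xc5
r2 is caller-saved → body value

REG = 0xa3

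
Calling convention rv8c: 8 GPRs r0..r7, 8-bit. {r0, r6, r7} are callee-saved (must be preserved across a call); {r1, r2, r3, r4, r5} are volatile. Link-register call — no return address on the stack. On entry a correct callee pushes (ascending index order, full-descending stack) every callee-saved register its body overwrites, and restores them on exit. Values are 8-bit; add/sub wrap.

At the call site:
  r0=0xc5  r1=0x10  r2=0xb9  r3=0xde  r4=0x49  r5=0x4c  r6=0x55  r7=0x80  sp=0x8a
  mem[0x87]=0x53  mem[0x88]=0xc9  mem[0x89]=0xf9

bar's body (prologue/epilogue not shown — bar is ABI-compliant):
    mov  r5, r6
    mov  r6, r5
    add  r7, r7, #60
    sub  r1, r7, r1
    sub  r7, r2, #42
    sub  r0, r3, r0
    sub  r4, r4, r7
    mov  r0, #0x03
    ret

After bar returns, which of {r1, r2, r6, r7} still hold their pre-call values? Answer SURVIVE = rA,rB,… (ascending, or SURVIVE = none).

SURVIVE = r2,r6,r7

prologue: push r0 → mem[0x89]=0xc5, sp=0x89
prologue: push r6 → mem[0x88]=0x55, sp=0x88
prologue: push r7 → mem[0x87]=0x80, sp=0x87
body[0] mov  r5, r6 → r5=0x55
body[1] mov  r6, r5 → r6=0x55
body[2] add  r7, r7, #60 → r7=0xbc
body[3] sub  r1, r7, r1 → r1=0xac
body[4] sub  r7, r2, #42 → r7=0x8f
body[5] sub  r0, r3, r0 → r0=0x19
body[6] sub  r4, r4, r7 → r4=0xba
body[7] mov  r0, #0x03 → r0=0x03
epilogue: pop r7=0x80, sp=0x88
epilogue: pop r6=0x55, sp=0x89
epilogue: pop r0=0xc5, sp=0x8a
r1: caller-saved, written=True
r2: caller-saved, written=False
r6: callee-saved, written=True
r7: callee-saved, written=True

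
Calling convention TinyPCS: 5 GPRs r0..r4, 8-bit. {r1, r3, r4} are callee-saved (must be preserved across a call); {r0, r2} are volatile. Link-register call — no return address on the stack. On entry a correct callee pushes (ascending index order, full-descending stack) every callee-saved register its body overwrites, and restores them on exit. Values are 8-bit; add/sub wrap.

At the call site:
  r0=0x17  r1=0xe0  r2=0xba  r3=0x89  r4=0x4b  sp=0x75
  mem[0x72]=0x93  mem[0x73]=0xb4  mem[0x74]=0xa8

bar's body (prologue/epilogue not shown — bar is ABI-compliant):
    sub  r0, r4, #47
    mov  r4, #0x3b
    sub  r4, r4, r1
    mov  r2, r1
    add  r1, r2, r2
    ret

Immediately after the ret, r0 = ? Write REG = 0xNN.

REG = 0x1c

prologue: push r1 -> mem[0x74]=0xe0, sp=0x74
prologue: push r4 -> mem[0x73]=0x4b, sp=0x73
body[0] sub  r0, r4, #47 -> r0=0x1c
body[1] mov  r4, #0x3b -> r4=0x3b
body[2] sub  r4, r4, r1 -> r4=0x5b
body[3] mov  r2, r1 -> r2=0xe0
body[4] add  r1, r2, r2 -> r1=0xc0
epilogue: pop r4=0x4b, sp=0x74
epilogue: pop r1=0xe0, sp=0x75
r0 is caller-saved -> body value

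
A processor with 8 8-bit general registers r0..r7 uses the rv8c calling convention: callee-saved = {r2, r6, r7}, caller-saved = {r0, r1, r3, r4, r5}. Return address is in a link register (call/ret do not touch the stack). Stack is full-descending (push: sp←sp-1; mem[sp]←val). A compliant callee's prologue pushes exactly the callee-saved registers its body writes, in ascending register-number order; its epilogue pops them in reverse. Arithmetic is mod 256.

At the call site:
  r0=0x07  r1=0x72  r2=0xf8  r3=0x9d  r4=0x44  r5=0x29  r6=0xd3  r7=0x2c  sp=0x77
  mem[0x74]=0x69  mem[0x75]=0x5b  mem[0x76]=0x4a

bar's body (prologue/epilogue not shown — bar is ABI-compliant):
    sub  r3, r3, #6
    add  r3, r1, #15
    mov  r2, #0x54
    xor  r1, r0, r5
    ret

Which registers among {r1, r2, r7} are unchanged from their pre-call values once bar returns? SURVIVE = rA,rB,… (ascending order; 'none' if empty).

prologue: push r2 -> mem[0x76]=0xf8, sp=0x76
body[0] sub  r3, r3, #6 -> r3=0x97
body[1] add  r3, r1, #15 -> r3=0x81
body[2] mov  r2, #0x54 -> r2=0x54
body[3] xor  r1, r0, r5 -> r1=0x2e
epilogue: pop r2=0xf8, sp=0x77
r1: caller-saved, written=True
r2: callee-saved, written=True
r7: callee-saved, written=False

SURVIVE = r2,r7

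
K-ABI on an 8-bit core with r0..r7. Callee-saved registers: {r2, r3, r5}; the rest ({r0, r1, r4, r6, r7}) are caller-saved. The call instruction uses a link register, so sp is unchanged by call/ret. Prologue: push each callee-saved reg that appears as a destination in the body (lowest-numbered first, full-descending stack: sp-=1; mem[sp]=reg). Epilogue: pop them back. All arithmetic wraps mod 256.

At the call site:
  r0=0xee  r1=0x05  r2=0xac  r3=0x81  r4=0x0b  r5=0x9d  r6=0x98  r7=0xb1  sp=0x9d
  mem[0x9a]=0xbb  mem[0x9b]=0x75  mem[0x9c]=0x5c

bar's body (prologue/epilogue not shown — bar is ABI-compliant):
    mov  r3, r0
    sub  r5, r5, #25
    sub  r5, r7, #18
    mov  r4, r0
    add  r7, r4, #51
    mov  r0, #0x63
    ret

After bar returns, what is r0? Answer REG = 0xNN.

REG = 0x63

prologue: push r3 → mem[0x9c]=0x81, sp=0x9c
prologue: push r5 → mem[0x9b]=0x9d, sp=0x9b
body[0] mov  r3, r0 → r3=0xee
body[1] sub  r5, r5, #25 → r5=0x84
body[2] sub  r5, r7, #18 → r5=0x9f
body[3] mov  r4, r0 → r4=0xee
body[4] add  r7, r4, #51 → r7=0x21
body[5] mov  r0, #0x63 → r0=0x63
epilogue: pop r5=0x9d, sp=0x9c
epilogue: pop r3=0x81, sp=0x9d
r0 is caller-saved → body value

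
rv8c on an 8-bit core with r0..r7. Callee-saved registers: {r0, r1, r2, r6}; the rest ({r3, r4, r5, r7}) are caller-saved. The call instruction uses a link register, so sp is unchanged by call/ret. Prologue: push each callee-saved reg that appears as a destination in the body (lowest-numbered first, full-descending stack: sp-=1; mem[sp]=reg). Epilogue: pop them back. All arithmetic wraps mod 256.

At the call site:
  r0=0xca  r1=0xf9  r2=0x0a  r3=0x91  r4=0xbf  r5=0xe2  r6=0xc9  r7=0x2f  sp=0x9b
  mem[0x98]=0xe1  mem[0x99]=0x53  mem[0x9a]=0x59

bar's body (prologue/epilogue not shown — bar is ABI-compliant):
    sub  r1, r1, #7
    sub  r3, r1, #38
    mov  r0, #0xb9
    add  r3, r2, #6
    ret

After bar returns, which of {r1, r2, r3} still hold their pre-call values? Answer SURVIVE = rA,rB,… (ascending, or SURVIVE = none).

SURVIVE = r1,r2

prologue: push r0 → mem[0x9a]=0xca, sp=0x9a
prologue: push r1 → mem[0x99]=0xf9, sp=0x99
body[0] sub  r1, r1, #7 → r1=0xf2
body[1] sub  r3, r1, #38 → r3=0xcc
body[2] mov  r0, #0xb9 → r0=0xb9
body[3] add  r3, r2, #6 → r3=0x10
epilogue: pop r1=0xf9, sp=0x9a
epilogue: pop r0=0xca, sp=0x9b
r1: callee-saved, written=True
r2: callee-saved, written=False
r3: caller-saved, written=True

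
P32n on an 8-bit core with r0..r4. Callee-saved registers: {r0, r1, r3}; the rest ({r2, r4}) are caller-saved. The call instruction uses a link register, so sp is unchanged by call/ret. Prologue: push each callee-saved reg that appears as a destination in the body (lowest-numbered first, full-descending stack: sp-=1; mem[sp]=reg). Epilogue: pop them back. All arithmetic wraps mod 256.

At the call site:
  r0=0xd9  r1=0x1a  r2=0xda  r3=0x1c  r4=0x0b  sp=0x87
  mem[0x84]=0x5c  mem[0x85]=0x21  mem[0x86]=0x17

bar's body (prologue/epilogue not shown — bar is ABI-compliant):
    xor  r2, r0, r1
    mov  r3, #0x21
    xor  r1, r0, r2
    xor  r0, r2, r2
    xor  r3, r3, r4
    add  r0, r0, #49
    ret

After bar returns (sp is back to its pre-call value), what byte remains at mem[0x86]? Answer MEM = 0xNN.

prologue: push r0 → mem[0x86]=0xd9, sp=0x86
prologue: push r1 → mem[0x85]=0x1a, sp=0x85
prologue: push r3 → mem[0x84]=0x1c, sp=0x84
body[0] xor  r2, r0, r1 → r2=0xc3
body[1] mov  r3, #0x21 → r3=0x21
body[2] xor  r1, r0, r2 → r1=0x1a
body[3] xor  r0, r2, r2 → r0=0x00
body[4] xor  r3, r3, r4 → r3=0x2a
body[5] add  r0, r0, #49 → r0=0x31
epilogue: pop r3=0x1c, sp=0x85
epilogue: pop r1=0x1a, sp=0x86
epilogue: pop r0=0xd9, sp=0x87
prologue pushed ['r0', 'r1', 'r3'] at ['0x86', '0x85', '0x84']

MEM = 0xd9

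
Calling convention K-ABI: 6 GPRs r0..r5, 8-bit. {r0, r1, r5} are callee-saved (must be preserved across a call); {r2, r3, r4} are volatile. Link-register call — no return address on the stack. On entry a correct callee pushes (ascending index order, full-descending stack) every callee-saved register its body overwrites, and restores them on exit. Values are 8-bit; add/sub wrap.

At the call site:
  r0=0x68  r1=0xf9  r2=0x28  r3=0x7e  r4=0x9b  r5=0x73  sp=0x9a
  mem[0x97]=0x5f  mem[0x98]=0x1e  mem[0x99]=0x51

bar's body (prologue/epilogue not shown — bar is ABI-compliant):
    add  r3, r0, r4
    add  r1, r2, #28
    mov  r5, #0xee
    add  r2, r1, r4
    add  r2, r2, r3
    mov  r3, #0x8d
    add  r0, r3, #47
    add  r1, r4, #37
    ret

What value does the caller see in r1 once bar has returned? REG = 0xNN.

prologue: push r0 → mem[0x99]=0x68, sp=0x99
prologue: push r1 → mem[0x98]=0xf9, sp=0x98
prologue: push r5 → mem[0x97]=0x73, sp=0x97
body[0] add  r3, r0, r4 → r3=0x03
body[1] add  r1, r2, #28 → r1=0x44
body[2] mov  r5, #0xee → r5=0xee
body[3] add  r2, r1, r4 → r2=0xdf
body[4] add  r2, r2, r3 → r2=0xe2
body[5] mov  r3, #0x8d → r3=0x8d
body[6] add  r0, r3, #47 → r0=0xbc
body[7] add  r1, r4, #37 → r1=0xc0
epilogue: pop r5=0x73, sp=0x98
epilogue: pop r1=0xf9, sp=0x99
epilogue: pop r0=0x68, sp=0x9a
r1 is callee-saved → restored

REG = 0xf9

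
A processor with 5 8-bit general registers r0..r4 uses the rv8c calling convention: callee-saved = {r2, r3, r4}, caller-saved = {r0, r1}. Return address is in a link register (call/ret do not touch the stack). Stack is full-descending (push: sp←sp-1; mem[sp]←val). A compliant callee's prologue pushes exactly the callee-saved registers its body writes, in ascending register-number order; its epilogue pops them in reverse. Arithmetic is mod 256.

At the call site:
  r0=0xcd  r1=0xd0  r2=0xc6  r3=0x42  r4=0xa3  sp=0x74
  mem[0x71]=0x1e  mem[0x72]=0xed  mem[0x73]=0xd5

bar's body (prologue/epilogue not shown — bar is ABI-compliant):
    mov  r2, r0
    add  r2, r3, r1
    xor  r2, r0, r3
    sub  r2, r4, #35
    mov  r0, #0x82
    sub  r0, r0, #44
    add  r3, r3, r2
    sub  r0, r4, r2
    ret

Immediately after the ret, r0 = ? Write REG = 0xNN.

prologue: push r2 → mem[0x73]=0xc6, sp=0x73
prologue: push r3 → mem[0x72]=0x42, sp=0x72
body[0] mov  r2, r0 → r2=0xcd
body[1] add  r2, r3, r1 → r2=0x12
body[2] xor  r2, r0, r3 → r2=0x8f
body[3] sub  r2, r4, #35 → r2=0x80
body[4] mov  r0, #0x82 → r0=0x82
body[5] sub  r0, r0, #44 → r0=0x56
body[6] add  r3, r3, r2 → r3=0xc2
body[7] sub  r0, r4, r2 → r0=0x23
epilogue: pop r3=0x42, sp=0x73
epilogue: pop r2=0xc6, sp=0x74
r0 is caller-saved → body value

REG = 0x23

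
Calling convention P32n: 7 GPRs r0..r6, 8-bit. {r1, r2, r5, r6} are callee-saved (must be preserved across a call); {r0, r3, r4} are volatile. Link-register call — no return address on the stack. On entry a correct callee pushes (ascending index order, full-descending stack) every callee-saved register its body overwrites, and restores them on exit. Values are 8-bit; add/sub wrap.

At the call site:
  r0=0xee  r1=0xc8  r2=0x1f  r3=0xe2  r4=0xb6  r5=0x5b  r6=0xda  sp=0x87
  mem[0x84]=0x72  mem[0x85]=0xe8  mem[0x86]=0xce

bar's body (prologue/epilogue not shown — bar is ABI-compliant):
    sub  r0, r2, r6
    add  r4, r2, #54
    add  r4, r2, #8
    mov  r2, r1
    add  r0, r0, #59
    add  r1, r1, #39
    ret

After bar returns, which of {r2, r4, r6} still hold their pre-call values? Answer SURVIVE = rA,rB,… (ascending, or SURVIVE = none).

SURVIVE = r2,r6

prologue: push r1 → mem[0x86]=0xc8, sp=0x86
prologue: push r2 → mem[0x85]=0x1f, sp=0x85
body[0] sub  r0, r2, r6 → r0=0x45
body[1] add  r4, r2, #54 → r4=0x55
body[2] add  r4, r2, #8 → r4=0x27
body[3] mov  r2, r1 → r2=0xc8
body[4] add  r0, r0, #59 → r0=0x80
body[5] add  r1, r1, #39 → r1=0xef
epilogue: pop r2=0x1f, sp=0x86
epilogue: pop r1=0xc8, sp=0x87
r2: callee-saved, written=True
r4: caller-saved, written=True
r6: callee-saved, written=False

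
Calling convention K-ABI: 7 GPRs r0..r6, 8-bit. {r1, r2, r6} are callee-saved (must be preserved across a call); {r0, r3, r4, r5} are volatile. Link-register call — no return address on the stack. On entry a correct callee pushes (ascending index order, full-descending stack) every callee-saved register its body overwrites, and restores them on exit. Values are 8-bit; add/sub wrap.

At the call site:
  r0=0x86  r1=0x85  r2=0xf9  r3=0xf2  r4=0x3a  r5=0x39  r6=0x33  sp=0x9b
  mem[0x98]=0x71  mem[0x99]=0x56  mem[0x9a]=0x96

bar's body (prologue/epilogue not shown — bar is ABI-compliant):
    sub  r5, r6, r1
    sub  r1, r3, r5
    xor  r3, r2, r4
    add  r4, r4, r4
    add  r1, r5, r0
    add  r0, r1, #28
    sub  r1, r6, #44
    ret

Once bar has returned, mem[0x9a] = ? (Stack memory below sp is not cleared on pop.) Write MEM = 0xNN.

prologue: push r1 → mem[0x9a]=0x85, sp=0x9a
body[0] sub  r5, r6, r1 → r5=0xae
body[1] sub  r1, r3, r5 → r1=0x44
body[2] xor  r3, r2, r4 → r3=0xc3
body[3] add  r4, r4, r4 → r4=0x74
body[4] add  r1, r5, r0 → r1=0x34
body[5] add  r0, r1, #28 → r0=0x50
body[6] sub  r1, r6, #44 → r1=0x07
epilogue: pop r1=0x85, sp=0x9b
prologue pushed ['r1'] at ['0x9a']

MEM = 0x85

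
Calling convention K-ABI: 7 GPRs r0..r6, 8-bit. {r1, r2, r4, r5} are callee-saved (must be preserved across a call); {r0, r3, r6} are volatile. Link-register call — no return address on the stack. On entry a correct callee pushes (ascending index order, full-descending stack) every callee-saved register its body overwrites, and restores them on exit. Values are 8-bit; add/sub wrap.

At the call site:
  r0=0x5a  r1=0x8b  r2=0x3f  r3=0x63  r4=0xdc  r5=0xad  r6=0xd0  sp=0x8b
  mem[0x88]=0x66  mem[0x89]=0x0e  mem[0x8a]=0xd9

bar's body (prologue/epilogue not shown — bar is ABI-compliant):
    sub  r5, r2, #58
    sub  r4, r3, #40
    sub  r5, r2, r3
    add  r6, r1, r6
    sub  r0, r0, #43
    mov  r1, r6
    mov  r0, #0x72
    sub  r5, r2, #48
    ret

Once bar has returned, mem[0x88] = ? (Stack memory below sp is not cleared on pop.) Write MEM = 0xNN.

prologue: push r1 -> mem[0x8a]=0x8b, sp=0x8a
prologue: push r4 -> mem[0x89]=0xdc, sp=0x89
prologue: push r5 -> mem[0x88]=0xad, sp=0x88
body[0] sub  r5, r2, #58 -> r5=0x05
body[1] sub  r4, r3, #40 -> r4=0x3b
body[2] sub  r5, r2, r3 -> r5=0xdc
body[3] add  r6, r1, r6 -> r6=0x5b
body[4] sub  r0, r0, #43 -> r0=0x2f
body[5] mov  r1, r6 -> r1=0x5b
body[6] mov  r0, #0x72 -> r0=0x72
body[7] sub  r5, r2, #48 -> r5=0x0f
epilogue: pop r5=0xad, sp=0x89
epilogue: pop r4=0xdc, sp=0x8a
epilogue: pop r1=0x8b, sp=0x8b
prologue pushed ['r1', 'r4', 'r5'] at ['0x8a', '0x89', '0x88']

MEM = 0xad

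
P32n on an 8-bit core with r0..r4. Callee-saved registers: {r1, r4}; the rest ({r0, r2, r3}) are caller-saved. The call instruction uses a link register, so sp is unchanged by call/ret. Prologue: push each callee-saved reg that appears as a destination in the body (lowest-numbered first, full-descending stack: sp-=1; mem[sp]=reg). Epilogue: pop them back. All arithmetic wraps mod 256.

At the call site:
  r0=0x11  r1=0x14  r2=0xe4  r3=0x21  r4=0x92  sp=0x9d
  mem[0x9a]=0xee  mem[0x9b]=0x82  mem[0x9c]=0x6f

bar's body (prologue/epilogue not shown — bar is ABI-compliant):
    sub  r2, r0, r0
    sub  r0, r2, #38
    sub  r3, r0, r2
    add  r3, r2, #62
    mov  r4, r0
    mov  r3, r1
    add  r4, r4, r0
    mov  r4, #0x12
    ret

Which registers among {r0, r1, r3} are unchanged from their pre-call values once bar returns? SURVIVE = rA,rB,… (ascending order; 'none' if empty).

prologue: push r4 → mem[0x9c]=0x92, sp=0x9c
body[0] sub  r2, r0, r0 → r2=0x00
body[1] sub  r0, r2, #38 → r0=0xda
body[2] sub  r3, r0, r2 → r3=0xda
body[3] add  r3, r2, #62 → r3=0x3e
body[4] mov  r4, r0 → r4=0xda
body[5] mov  r3, r1 → r3=0x14
body[6] add  r4, r4, r0 → r4=0xb4
body[7] mov  r4, #0x12 → r4=0x12
epilogue: pop r4=0x92, sp=0x9d
r0: caller-saved, written=True
r1: callee-saved, written=False
r3: caller-saved, written=True

SURVIVE = r1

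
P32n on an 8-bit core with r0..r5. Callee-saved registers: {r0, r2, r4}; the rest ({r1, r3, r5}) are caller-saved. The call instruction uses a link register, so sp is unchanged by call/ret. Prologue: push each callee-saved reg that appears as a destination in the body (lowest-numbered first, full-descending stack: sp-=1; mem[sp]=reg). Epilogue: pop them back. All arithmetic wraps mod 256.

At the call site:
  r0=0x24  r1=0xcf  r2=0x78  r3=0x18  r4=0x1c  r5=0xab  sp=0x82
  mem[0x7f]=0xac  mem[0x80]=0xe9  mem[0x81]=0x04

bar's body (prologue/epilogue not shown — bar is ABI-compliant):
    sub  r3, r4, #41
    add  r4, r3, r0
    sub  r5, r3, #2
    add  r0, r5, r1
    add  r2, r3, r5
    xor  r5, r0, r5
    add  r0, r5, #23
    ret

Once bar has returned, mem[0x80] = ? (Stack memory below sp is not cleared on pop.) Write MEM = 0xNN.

MEM = 0x78

prologue: push r0 -> mem[0x81]=0x24, sp=0x81
prologue: push r2 -> mem[0x80]=0x78, sp=0x80
prologue: push r4 -> mem[0x7f]=0x1c, sp=0x7f
body[0] sub  r3, r4, #41 -> r3=0xf3
body[1] add  r4, r3, r0 -> r4=0x17
body[2] sub  r5, r3, #2 -> r5=0xf1
body[3] add  r0, r5, r1 -> r0=0xc0
body[4] add  r2, r3, r5 -> r2=0xe4
body[5] xor  r5, r0, r5 -> r5=0x31
body[6] add  r0, r5, #23 -> r0=0x48
epilogue: pop r4=0x1c, sp=0x80
epilogue: pop r2=0x78, sp=0x81
epilogue: pop r0=0x24, sp=0x82
prologue pushed ['r0', 'r2', 'r4'] at ['0x81', '0x80', '0x7f']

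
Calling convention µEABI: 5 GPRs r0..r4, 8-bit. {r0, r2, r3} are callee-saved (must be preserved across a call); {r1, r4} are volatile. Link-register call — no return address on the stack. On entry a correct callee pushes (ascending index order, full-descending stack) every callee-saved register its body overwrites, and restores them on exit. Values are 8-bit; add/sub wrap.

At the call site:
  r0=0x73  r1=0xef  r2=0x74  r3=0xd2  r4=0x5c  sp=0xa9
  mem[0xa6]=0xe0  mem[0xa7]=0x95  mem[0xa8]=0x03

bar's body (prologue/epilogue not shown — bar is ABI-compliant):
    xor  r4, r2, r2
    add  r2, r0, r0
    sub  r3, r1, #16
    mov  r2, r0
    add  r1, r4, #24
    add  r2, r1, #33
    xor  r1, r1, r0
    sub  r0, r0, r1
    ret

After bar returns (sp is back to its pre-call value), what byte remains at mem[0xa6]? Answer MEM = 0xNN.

MEM = 0xd2

prologue: push r0 → mem[0xa8]=0x73, sp=0xa8
prologue: push r2 → mem[0xa7]=0x74, sp=0xa7
prologue: push r3 → mem[0xa6]=0xd2, sp=0xa6
body[0] xor  r4, r2, r2 → r4=0x00
body[1] add  r2, r0, r0 → r2=0xe6
body[2] sub  r3, r1, #16 → r3=0xdf
body[3] mov  r2, r0 → r2=0x73
body[4] add  r1, r4, #24 → r1=0x18
body[5] add  r2, r1, #33 → r2=0x39
body[6] xor  r1, r1, r0 → r1=0x6b
body[7] sub  r0, r0, r1 → r0=0x08
epilogue: pop r3=0xd2, sp=0xa7
epilogue: pop r2=0x74, sp=0xa8
epilogue: pop r0=0x73, sp=0xa9
prologue pushed ['r0', 'r2', 'r3'] at ['0xa8', '0xa7', '0xa6']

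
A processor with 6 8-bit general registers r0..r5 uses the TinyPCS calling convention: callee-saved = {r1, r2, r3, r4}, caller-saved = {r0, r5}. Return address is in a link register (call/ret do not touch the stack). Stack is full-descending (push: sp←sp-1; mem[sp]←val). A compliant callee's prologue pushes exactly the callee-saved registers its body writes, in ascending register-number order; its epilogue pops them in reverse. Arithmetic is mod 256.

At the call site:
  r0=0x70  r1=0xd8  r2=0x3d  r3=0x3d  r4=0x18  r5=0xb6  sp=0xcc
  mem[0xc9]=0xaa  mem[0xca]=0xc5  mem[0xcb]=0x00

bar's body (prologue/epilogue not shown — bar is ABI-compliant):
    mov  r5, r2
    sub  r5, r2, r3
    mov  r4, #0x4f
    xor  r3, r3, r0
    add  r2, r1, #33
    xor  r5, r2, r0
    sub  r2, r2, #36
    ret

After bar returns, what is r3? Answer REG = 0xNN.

REG = 0x3d

prologue: push r2 -> mem[0xcb]=0x3d, sp=0xcb
prologue: push r3 -> mem[0xca]=0x3d, sp=0xca
prologue: push r4 -> mem[0xc9]=0x18, sp=0xc9
body[0] mov  r5, r2 -> r5=0x3d
body[1] sub  r5, r2, r3 -> r5=0x00
body[2] mov  r4, #0x4f -> r4=0x4f
body[3] xor  r3, r3, r0 -> r3=0x4d
body[4] add  r2, r1, #33 -> r2=0xf9
body[5] xor  r5, r2, r0 -> r5=0x89
body[6] sub  r2, r2, #36 -> r2=0xd5
epilogue: pop r4=0x18, sp=0xca
epilogue: pop r3=0x3d, sp=0xcb
epilogue: pop r2=0x3d, sp=0xcc
r3 is callee-saved -> restored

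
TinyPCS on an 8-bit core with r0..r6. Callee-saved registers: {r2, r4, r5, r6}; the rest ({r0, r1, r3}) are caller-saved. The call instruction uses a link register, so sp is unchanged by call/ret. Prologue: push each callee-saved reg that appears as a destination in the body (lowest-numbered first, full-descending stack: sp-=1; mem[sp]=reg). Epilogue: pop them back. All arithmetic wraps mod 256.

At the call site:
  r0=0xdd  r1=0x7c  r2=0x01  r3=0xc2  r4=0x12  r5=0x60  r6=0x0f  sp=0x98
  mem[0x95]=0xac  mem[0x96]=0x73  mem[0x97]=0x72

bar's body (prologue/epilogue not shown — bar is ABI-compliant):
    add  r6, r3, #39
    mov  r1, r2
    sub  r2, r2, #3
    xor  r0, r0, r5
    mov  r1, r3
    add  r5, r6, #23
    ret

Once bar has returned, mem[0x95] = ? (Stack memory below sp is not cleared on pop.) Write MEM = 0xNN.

MEM = 0x0f

prologue: push r2 → mem[0x97]=0x01, sp=0x97
prologue: push r5 → mem[0x96]=0x60, sp=0x96
prologue: push r6 → mem[0x95]=0x0f, sp=0x95
body[0] add  r6, r3, #39 → r6=0xe9
body[1] mov  r1, r2 → r1=0x01
body[2] sub  r2, r2, #3 → r2=0xfe
body[3] xor  r0, r0, r5 → r0=0xbd
body[4] mov  r1, r3 → r1=0xc2
body[5] add  r5, r6, #23 → r5=0x00
epilogue: pop r6=0x0f, sp=0x96
epilogue: pop r5=0x60, sp=0x97
epilogue: pop r2=0x01, sp=0x98
prologue pushed ['r2', 'r5', 'r6'] at ['0x97', '0x96', '0x95']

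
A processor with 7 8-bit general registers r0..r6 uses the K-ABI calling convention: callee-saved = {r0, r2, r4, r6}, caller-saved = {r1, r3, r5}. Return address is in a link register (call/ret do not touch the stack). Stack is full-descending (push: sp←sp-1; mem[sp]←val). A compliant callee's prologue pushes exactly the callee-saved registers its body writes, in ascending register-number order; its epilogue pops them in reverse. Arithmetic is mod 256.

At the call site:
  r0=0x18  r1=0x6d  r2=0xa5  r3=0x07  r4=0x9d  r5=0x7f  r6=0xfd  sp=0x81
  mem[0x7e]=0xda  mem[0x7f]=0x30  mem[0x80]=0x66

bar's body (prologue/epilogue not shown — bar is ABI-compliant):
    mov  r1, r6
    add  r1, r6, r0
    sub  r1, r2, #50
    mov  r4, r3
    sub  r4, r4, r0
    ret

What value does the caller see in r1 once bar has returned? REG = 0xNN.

prologue: push r4 -> mem[0x80]=0x9d, sp=0x80
body[0] mov  r1, r6 -> r1=0xfd
body[1] add  r1, r6, r0 -> r1=0x15
body[2] sub  r1, r2, #50 -> r1=0x73
body[3] mov  r4, r3 -> r4=0x07
body[4] sub  r4, r4, r0 -> r4=0xef
epilogue: pop r4=0x9d, sp=0x81
r1 is caller-saved -> body value

REG = 0x73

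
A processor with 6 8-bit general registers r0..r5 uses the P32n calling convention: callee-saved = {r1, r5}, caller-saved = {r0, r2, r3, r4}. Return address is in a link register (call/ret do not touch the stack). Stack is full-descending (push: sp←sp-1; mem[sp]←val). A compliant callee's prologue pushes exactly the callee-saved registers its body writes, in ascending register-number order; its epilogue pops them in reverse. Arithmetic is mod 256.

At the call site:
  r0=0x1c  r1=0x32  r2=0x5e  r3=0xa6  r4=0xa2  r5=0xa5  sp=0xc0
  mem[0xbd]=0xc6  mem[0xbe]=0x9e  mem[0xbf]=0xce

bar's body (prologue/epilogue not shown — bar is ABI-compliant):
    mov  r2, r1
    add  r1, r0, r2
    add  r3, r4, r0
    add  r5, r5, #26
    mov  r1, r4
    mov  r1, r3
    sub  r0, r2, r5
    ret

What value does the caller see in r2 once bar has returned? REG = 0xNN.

prologue: push r1 → mem[0xbf]=0x32, sp=0xbf
prologue: push r5 → mem[0xbe]=0xa5, sp=0xbe
body[0] mov  r2, r1 → r2=0x32
body[1] add  r1, r0, r2 → r1=0x4e
body[2] add  r3, r4, r0 → r3=0xbe
body[3] add  r5, r5, #26 → r5=0xbf
body[4] mov  r1, r4 → r1=0xa2
body[5] mov  r1, r3 → r1=0xbe
body[6] sub  r0, r2, r5 → r0=0x73
epilogue: pop r5=0xa5, sp=0xbf
epilogue: pop r1=0x32, sp=0xc0
r2 is caller-saved → body value

REG = 0x32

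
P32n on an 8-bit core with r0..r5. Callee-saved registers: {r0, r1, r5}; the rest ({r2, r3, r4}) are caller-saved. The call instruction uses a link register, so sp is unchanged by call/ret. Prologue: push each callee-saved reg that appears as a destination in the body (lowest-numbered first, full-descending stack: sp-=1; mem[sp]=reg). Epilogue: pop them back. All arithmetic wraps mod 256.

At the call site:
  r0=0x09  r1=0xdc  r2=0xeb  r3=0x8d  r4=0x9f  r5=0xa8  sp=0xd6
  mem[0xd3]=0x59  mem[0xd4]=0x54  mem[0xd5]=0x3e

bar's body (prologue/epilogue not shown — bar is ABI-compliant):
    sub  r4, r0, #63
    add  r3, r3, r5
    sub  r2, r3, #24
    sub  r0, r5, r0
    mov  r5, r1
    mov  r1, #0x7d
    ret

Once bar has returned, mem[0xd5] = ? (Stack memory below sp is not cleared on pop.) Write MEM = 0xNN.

prologue: push r0 -> mem[0xd5]=0x09, sp=0xd5
prologue: push r1 -> mem[0xd4]=0xdc, sp=0xd4
prologue: push r5 -> mem[0xd3]=0xa8, sp=0xd3
body[0] sub  r4, r0, #63 -> r4=0xca
body[1] add  r3, r3, r5 -> r3=0x35
body[2] sub  r2, r3, #24 -> r2=0x1d
body[3] sub  r0, r5, r0 -> r0=0x9f
body[4] mov  r5, r1 -> r5=0xdc
body[5] mov  r1, #0x7d -> r1=0x7d
epilogue: pop r5=0xa8, sp=0xd4
epilogue: pop r1=0xdc, sp=0xd5
epilogue: pop r0=0x09, sp=0xd6
prologue pushed ['r0', 'r1', 'r5'] at ['0xd5', '0xd4', '0xd3']

MEM = 0x09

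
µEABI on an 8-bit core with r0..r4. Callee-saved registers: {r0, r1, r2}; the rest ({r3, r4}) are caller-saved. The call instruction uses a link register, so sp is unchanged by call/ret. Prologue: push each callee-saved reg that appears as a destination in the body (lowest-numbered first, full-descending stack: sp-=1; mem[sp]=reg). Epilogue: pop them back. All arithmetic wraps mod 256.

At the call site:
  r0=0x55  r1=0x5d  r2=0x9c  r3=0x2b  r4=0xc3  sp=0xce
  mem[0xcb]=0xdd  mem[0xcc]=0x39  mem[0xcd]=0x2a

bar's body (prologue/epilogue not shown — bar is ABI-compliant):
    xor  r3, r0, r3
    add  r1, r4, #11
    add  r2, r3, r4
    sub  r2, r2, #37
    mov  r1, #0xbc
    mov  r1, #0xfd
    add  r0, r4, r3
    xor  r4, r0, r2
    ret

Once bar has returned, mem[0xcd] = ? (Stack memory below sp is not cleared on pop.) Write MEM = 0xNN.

MEM = 0x55

prologue: push r0 -> mem[0xcd]=0x55, sp=0xcd
prologue: push r1 -> mem[0xcc]=0x5d, sp=0xcc
prologue: push r2 -> mem[0xcb]=0x9c, sp=0xcb
body[0] xor  r3, r0, r3 -> r3=0x7e
body[1] add  r1, r4, #11 -> r1=0xce
body[2] add  r2, r3, r4 -> r2=0x41
body[3] sub  r2, r2, #37 -> r2=0x1c
body[4] mov  r1, #0xbc -> r1=0xbc
body[5] mov  r1, #0xfd -> r1=0xfd
body[6] add  r0, r4, r3 -> r0=0x41
body[7] xor  r4, r0, r2 -> r4=0x5d
epilogue: pop r2=0x9c, sp=0xcc
epilogue: pop r1=0x5d, sp=0xcd
epilogue: pop r0=0x55, sp=0xce
prologue pushed ['r0', 'r1', 'r2'] at ['0xcd', '0xcc', '0xcb']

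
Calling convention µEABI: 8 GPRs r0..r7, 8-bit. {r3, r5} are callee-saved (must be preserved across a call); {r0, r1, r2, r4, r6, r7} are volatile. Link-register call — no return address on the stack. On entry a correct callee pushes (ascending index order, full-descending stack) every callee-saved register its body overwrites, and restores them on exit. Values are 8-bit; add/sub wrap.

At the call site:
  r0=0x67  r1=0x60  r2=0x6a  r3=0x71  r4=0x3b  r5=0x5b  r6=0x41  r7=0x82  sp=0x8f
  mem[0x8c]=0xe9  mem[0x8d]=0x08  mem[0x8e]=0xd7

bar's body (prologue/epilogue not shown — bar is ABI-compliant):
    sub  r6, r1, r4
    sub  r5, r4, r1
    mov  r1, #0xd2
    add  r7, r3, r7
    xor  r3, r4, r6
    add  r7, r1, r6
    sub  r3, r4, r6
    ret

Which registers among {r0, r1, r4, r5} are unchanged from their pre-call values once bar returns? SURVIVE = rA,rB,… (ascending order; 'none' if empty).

SURVIVE = r0,r4,r5

prologue: push r3 → mem[0x8e]=0x71, sp=0x8e
prologue: push r5 → mem[0x8d]=0x5b, sp=0x8d
body[0] sub  r6, r1, r4 → r6=0x25
body[1] sub  r5, r4, r1 → r5=0xdb
body[2] mov  r1, #0xd2 → r1=0xd2
body[3] add  r7, r3, r7 → r7=0xf3
body[4] xor  r3, r4, r6 → r3=0x1e
body[5] add  r7, r1, r6 → r7=0xf7
body[6] sub  r3, r4, r6 → r3=0x16
epilogue: pop r5=0x5b, sp=0x8e
epilogue: pop r3=0x71, sp=0x8f
r0: caller-saved, written=False
r1: caller-saved, written=True
r4: caller-saved, written=False
r5: callee-saved, written=True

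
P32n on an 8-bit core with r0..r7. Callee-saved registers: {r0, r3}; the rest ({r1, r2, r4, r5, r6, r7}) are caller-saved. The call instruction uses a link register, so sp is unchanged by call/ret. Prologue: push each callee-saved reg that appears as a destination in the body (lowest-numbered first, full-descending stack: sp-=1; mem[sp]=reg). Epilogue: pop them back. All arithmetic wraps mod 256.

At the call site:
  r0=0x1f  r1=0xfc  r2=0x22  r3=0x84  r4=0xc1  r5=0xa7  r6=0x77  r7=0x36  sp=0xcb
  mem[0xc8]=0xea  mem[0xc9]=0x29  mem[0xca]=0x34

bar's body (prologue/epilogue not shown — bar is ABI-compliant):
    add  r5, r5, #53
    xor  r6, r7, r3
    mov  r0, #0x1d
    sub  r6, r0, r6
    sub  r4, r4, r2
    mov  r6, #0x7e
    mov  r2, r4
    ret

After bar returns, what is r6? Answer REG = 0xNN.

prologue: push r0 -> mem[0xca]=0x1f, sp=0xca
body[0] add  r5, r5, #53 -> r5=0xdc
body[1] xor  r6, r7, r3 -> r6=0xb2
body[2] mov  r0, #0x1d -> r0=0x1d
body[3] sub  r6, r0, r6 -> r6=0x6b
body[4] sub  r4, r4, r2 -> r4=0x9f
body[5] mov  r6, #0x7e -> r6=0x7e
body[6] mov  r2, r4 -> r2=0x9f
epilogue: pop r0=0x1f, sp=0xcb
r6 is caller-saved -> body value

REG = 0x7e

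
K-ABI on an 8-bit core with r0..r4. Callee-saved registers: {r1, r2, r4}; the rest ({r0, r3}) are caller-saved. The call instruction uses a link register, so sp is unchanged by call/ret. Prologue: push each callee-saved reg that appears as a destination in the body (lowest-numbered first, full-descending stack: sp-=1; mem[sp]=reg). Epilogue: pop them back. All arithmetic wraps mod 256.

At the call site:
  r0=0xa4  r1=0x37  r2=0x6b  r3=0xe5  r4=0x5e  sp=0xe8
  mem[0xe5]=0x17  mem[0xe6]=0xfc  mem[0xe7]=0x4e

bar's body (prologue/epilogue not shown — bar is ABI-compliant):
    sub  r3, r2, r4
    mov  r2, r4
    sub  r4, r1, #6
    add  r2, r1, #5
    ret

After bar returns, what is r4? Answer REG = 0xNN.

prologue: push r2 → mem[0xe7]=0x6b, sp=0xe7
prologue: push r4 → mem[0xe6]=0x5e, sp=0xe6
body[0] sub  r3, r2, r4 → r3=0x0d
body[1] mov  r2, r4 → r2=0x5e
body[2] sub  r4, r1, #6 → r4=0x31
body[3] add  r2, r1, #5 → r2=0x3c
epilogue: pop r4=0x5e, sp=0xe7
epilogue: pop r2=0x6b, sp=0xe8
r4 is callee-saved → restored

REG = 0x5e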